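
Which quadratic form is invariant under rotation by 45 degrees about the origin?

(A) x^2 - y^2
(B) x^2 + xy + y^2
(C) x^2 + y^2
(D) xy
C

Rotation by 45 degrees sends (x, y) to (sqrt(2)x/2 - sqrt(2)y/2, sqrt(2)x/2 + sqrt(2)y/2).
Substitute the transformed coordinates into each option and compare with the original:
(A) x^2 - y^2  ->  (sqrt(2)x/2 - sqrt(2)y/2)^2 - (sqrt(2)x/2 + sqrt(2)y/2)^2 = -2xy   [differs from x^2 - y^2: not invariant]
(B) x^2 + xy + y^2  ->  (sqrt(2)x/2 - sqrt(2)y/2)^2 + (sqrt(2)x/2 - sqrt(2)y/2)(sqrt(2)x/2 + sqrt(2)y/2) + (sqrt(2)x/2 + sqrt(2)y/2)^2 = 3x^2/2 + y^2/2   [differs from x^2 + xy + y^2: not invariant]
(C) x^2 + y^2  ->  (sqrt(2)x/2 - sqrt(2)y/2)^2 + (sqrt(2)x/2 + sqrt(2)y/2)^2 = x^2 + y^2   [equals x^2 + y^2: invariant]
(D) xy  ->  (sqrt(2)x/2 - sqrt(2)y/2)(sqrt(2)x/2 + sqrt(2)y/2) = x^2/2 - y^2/2   [differs from xy: not invariant]

Only option (C), x^2 + y^2, is unchanged by the transformation.
x^2 + y^2 is the squared distance from the origin, which rotations preserve.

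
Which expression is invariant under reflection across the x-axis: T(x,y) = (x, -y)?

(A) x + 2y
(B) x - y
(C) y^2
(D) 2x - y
C

The map is reflection across the x-axis: T(x,y) = (x, -y).
Substitute the transformed coordinates into each option and compare with the original:
(A) x + 2y  ->  (x) + 2(-y) = x - 2y   [differs from x + 2y: not invariant]
(B) x - y  ->  (x) - (-y) = x + y   [differs from x - y: not invariant]
(C) y^2  ->  (-y)^2 = y^2   [equals y^2: invariant]
(D) 2x - y  ->  2(x) - (-y) = 2x + y   [differs from 2x - y: not invariant]

Only option (C), y^2, is unchanged by the transformation.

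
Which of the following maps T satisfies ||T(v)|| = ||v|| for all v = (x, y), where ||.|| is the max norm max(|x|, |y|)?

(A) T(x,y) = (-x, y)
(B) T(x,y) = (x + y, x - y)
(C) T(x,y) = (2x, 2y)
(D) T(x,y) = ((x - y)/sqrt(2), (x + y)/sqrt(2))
A

A transformation preserves a norm if ||T(v)|| = ||v|| for every v; a single vector where the norm changes rules an option out.

(A) T(x,y) = (-x, y): preserves the norm -- it only permutes the coordinates and/or flips signs, which leaves max(|x|, |y|) unchanged.
(B) T(x,y) = (x + y, x - y): v = (1, 1) has norm max(|1|, |1|) = 1, but T(v) = (2, 0) has norm 2 -- not preserved.
(C) T(x,y) = (2x, 2y): v = (1, 0) has norm max(|1|, |0|) = 1, but T(v) = (2, 0) has norm 2 -- not preserved.
(D) T(x,y) = ((x - y)/sqrt(2), (x + y)/sqrt(2)): v = (1, 0) has norm max(|1|, |0|) = 1, but T(v) = (sqrt(2)/2, sqrt(2)/2) has norm sqrt(2)/2 -- not preserved.

Therefore the answer is (A).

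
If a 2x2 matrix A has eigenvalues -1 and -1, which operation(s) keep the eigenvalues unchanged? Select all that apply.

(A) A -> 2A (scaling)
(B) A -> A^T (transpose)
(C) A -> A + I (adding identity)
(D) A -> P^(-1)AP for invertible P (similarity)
B and D

Eigenvalues are preserved by:
1. Similarity transformations: A -> P^(-1)AP (same characteristic polynomial)
2. Transpose: A^T has the same eigenvalues as A

Eigenvalues are NOT preserved by:
- Adding identity: eigenvalues become -1+1, -1+1
- Scaling: eigenvalues become -2, -2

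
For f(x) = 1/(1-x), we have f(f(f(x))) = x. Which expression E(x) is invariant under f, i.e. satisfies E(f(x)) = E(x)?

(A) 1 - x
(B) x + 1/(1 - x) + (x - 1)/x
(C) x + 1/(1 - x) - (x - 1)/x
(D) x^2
B

Replace x by f(x) = 1/(1 - x) in each option and simplify. As a quick numerical cross-check, also compare E(4) with E(f(4)) = E(-1/3).

(A) 1 - x  ->  1 - (1/(1 - x)) = x/(x - 1); check: E(4) = -3 but E(-1/3) = 4/3.   [not invariant]
(B) x + 1/(1 - x) + (x - 1)/x  ->  (1/(1 - x)) + 1/(1 - (1/(1 - x))) + ((1/(1 - x)) - 1)/(1/(1 - x)), which simplifies back to x + 1/(1 - x) + (x - 1)/x; check: E(4) = 53/12, E(-1/3) = 53/12.   [invariant]
(C) x + 1/(1 - x) - (x - 1)/x  ->  (1/(1 - x)) + 1/(1 - (1/(1 - x))) - ((1/(1 - x)) - 1)/(1/(1 - x)) = (x^2(1 - x) - x + (x - 1)^2)/(x(x - 1)); check: E(4) = 35/12 but E(-1/3) = -43/12.   [not invariant]
(D) x^2  ->  (1/(1 - x))^2 = (x - 1)^(-2); check: E(4) = 16 but E(-1/3) = 1/9.   [not invariant]

Only (B) is unchanged. Indeed f(f(x)) = 1/(1 - 1/(1-x)) = (1-x)/(-x) = (x-1)/x, so E(x) = x + f(x) + f(f(x)) is the sum over the whole 3-cycle; applying f just permutes the three terms cyclically (x -> f(x) -> f(f(x)) -> x), leaving the sum unchanged.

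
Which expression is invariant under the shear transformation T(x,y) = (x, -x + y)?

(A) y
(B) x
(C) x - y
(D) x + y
B

Under the shear T(x,y) = (x, -x + y):
Substitute the transformed coordinates into each option and compare with the original:
(A) y  ->  (-x + y) = -x + y   [differs from y: not invariant]
(B) x  ->  (x) = x   [equals x: invariant]
(C) x - y  ->  (x) - (-x + y) = 2x - y   [differs from x - y: not invariant]
(D) x + y  ->  (x) + (-x + y) = y   [differs from x + y: not invariant]

Only option (B), x, is unchanged by the transformation.
A vertical shear moves points parallel to the y-axis, so the x-coordinate (and any function of x alone) is unchanged.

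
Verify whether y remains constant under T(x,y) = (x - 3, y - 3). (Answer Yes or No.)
No

Substitute T(x,y) = (x - 3, y - 3) into the expression and compare with the original.

Original: y
After applying T: (y - 3) = y - 3

This differs from the original y (difference: -3), so the expression is NOT invariant.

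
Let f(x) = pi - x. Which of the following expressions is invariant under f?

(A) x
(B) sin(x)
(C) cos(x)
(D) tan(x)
B

For f(x) = pi - x:
sin(pi - x) = sin(x), so sine is invariant under this transformation.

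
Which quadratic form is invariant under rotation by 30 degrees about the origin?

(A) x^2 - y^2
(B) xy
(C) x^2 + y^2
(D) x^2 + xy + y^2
C

Rotation by 30 degrees sends (x, y) to (sqrt(3)x/2 - y/2, x/2 + sqrt(3)y/2).
Substitute the transformed coordinates into each option and compare with the original:
(A) x^2 - y^2  ->  (sqrt(3)x/2 - y/2)^2 - (x/2 + sqrt(3)y/2)^2 = x^2/2 - sqrt(3)xy - y^2/2   [differs from x^2 - y^2: not invariant]
(B) xy  ->  (sqrt(3)x/2 - y/2)(x/2 + sqrt(3)y/2) = sqrt(3)x^2/4 + xy/2 - sqrt(3)y^2/4   [differs from xy: not invariant]
(C) x^2 + y^2  ->  (sqrt(3)x/2 - y/2)^2 + (x/2 + sqrt(3)y/2)^2 = x^2 + y^2   [equals x^2 + y^2: invariant]
(D) x^2 + xy + y^2  ->  (sqrt(3)x/2 - y/2)^2 + (sqrt(3)x/2 - y/2)(x/2 + sqrt(3)y/2) + (x/2 + sqrt(3)y/2)^2 = sqrt(3)x^2/4 + x^2 + xy/2 - sqrt(3)y^2/4 + y^2   [differs from x^2 + xy + y^2: not invariant]

Only option (C), x^2 + y^2, is unchanged by the transformation.
x^2 + y^2 is the squared distance from the origin, which rotations preserve.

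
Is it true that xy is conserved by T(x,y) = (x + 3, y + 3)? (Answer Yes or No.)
No

Substitute T(x,y) = (x + 3, y + 3) into the expression and compare with the original.

Original: xy
After applying T: (x + 3)(y + 3) = xy + 3x + 3y + 9

This differs from the original xy (difference: 3x + 3y + 9), so the expression is NOT invariant.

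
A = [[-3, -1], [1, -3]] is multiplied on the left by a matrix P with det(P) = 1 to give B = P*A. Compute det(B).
10

By the multiplicative property of determinants, det(B) = det(P*A) = det(P) * det(A) = det(A),
so the determinant is invariant under multiplication by any determinant-1 matrix; we just need det(A).

det(A) = (-3)(-3) - (-1)(1) = 9 - (-1) = 10

Therefore det(B) = 1 * 10 = 10.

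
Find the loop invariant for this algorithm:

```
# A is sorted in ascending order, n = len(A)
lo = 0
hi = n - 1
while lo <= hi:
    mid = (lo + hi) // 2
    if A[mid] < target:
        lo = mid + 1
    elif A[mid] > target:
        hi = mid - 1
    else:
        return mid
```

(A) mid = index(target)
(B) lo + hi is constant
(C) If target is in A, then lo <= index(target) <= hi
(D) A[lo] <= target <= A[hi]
C

A loop invariant must hold before the first iteration and be re-established by every execution of the body.

(C) If target is in A, then lo <= index(target) <= hi: Before the loop [lo, hi] = [0, n-1] covers every index. When A[mid] < target, sortedness puts target strictly to the right of mid, so setting lo = mid + 1 keeps index(target) in [lo, hi]; symmetrically for hi = mid - 1. Hence 'if target is in A then lo <= index(target) <= hi' holds after every iteration, and when lo > hi it proves target is absent.

The other options fail:
(A) mid = index(target): mid is just the current probe; it equals index(target) only on the iteration that returns.
(B) lo + hi is constant: each iteration moves exactly one of lo, hi, so lo + hi changes (e.g. 0 + (n-1) becomes (mid+1) + (n-1)).
(D) A[lo] <= target <= A[hi]: fails when target is not in A (e.g. target < A[0] already violates it before the loop), so it is not maintained in general.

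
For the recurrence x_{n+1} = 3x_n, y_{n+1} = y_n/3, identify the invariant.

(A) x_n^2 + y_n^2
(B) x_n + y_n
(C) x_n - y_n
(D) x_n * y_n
D

For the recurrence x_{n+1} = 3x_n, y_{n+1} = y_n/3:

x_{n+1} * y_{n+1} = (3x_n) * (y_n/3) = x_n * y_n
The product is conserved.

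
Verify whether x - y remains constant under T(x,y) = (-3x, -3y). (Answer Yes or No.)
No

Substitute T(x,y) = (-3x, -3y) into the expression and compare with the original.

Original: x - y
After applying T: (-3x) - (-3y) = -3x + 3y

This differs from the original x - y (difference: -4x + 4y), so the expression is NOT invariant.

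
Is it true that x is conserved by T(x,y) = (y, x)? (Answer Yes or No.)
No

Substitute T(x,y) = (y, x) into the expression and compare with the original.

Original: x
After applying T: (y) = y

This differs from the original x (difference: -x + y), so the expression is NOT invariant.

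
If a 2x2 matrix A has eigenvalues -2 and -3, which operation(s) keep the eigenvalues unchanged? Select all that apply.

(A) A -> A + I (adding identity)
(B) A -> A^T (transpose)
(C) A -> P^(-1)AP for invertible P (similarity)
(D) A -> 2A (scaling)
B and C

Eigenvalues are preserved by:
1. Similarity transformations: A -> P^(-1)AP (same characteristic polynomial)
2. Transpose: A^T has the same eigenvalues as A

Eigenvalues are NOT preserved by:
- Adding identity: eigenvalues become -2+1, -3+1
- Scaling: eigenvalues become -4, -6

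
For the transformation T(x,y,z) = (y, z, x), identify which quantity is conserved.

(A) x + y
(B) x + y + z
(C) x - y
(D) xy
B

Apply T(x,y,z) = (y, z, x) to each option, i.e. replace (x, y, z) by the transformed coordinates.
Substitute the transformed coordinates into each option and compare with the original:
(A) x + y  ->  (y) + (z) = y + z   [differs from x + y: not invariant]
(B) x + y + z  ->  (y) + (z) + (x) = x + y + z   [equals x + y + z: invariant]
(C) x - y  ->  (y) - (z) = y - z   [differs from x - y: not invariant]
(D) xy  ->  (y)(z) = yz   [differs from xy: not invariant]

Only option (B), x + y + z, is unchanged by the transformation.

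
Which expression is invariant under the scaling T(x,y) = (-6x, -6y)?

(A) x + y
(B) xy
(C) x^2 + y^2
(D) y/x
D

Under the uniform scaling T(x,y) = (-6x, -6y):
Substitute the transformed coordinates into each option and compare with the original:
(A) x + y  ->  (-6x) + (-6y) = -6x - 6y   [differs from x + y: not invariant]
(B) xy  ->  (-6x)(-6y) = 36xy   [differs from xy: not invariant]
(C) x^2 + y^2  ->  (-6x)^2 + (-6y)^2 = 36x^2 + 36y^2   [differs from x^2 + y^2: not invariant]
(D) y/x  ->  (-6y)/(-6x) = y/x   [equals y/x: invariant]

Only option (D), y/x, is unchanged by the transformation.
The common factor -6 cancels in a ratio of coordinates, while sums, products and sums of squares pick up factors of -6 or 36.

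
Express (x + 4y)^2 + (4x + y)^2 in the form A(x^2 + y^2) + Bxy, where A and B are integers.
17(x^2 + y^2) + 16xy

Expanding: (x + 4y)^2 = x^2 + 8xy + 16y^2
(4x + y)^2 = 16x^2 + 8xy + y^2
Sum = (1+16)(x^2+y^2) + 16xy = 17(x^2 + y^2) + 16xy
This is symmetric in x and y.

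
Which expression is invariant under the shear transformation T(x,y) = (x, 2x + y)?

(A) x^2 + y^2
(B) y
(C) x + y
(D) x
D

Under the shear T(x,y) = (x, 2x + y):
Substitute the transformed coordinates into each option and compare with the original:
(A) x^2 + y^2  ->  (x)^2 + (2x + y)^2 = 5x^2 + 4xy + y^2   [differs from x^2 + y^2: not invariant]
(B) y  ->  (2x + y) = 2x + y   [differs from y: not invariant]
(C) x + y  ->  (x) + (2x + y) = 3x + y   [differs from x + y: not invariant]
(D) x  ->  (x) = x   [equals x: invariant]

Only option (D), x, is unchanged by the transformation.
A vertical shear moves points parallel to the y-axis, so the x-coordinate (and any function of x alone) is unchanged.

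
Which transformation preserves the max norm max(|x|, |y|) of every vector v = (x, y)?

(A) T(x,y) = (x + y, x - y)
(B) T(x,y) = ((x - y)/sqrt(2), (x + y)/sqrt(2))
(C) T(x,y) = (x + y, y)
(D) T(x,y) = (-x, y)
D

A transformation preserves a norm if ||T(v)|| = ||v|| for every v; a single vector where the norm changes rules an option out.

(A) T(x,y) = (x + y, x - y): v = (1, 1) has norm max(|1|, |1|) = 1, but T(v) = (2, 0) has norm 2 -- not preserved.
(B) T(x,y) = ((x - y)/sqrt(2), (x + y)/sqrt(2)): v = (1, 0) has norm max(|1|, |0|) = 1, but T(v) = (sqrt(2)/2, sqrt(2)/2) has norm sqrt(2)/2 -- not preserved.
(C) T(x,y) = (x + y, y): v = (1, 1) has norm max(|1|, |1|) = 1, but T(v) = (2, 1) has norm 2 -- not preserved.
(D) T(x,y) = (-x, y): preserves the norm -- it only permutes the coordinates and/or flips signs, which leaves max(|x|, |y|) unchanged.

Therefore the answer is (D).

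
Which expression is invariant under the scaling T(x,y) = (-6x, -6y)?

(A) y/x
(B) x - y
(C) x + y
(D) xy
A

Under the uniform scaling T(x,y) = (-6x, -6y):
Substitute the transformed coordinates into each option and compare with the original:
(A) y/x  ->  (-6y)/(-6x) = y/x   [equals y/x: invariant]
(B) x - y  ->  (-6x) - (-6y) = -6x + 6y   [differs from x - y: not invariant]
(C) x + y  ->  (-6x) + (-6y) = -6x - 6y   [differs from x + y: not invariant]
(D) xy  ->  (-6x)(-6y) = 36xy   [differs from xy: not invariant]

Only option (A), y/x, is unchanged by the transformation.
The common factor -6 cancels in a ratio of coordinates, while sums, products and sums of squares pick up factors of -6 or 36.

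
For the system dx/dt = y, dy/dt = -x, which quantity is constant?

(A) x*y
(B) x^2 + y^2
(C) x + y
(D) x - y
B

A first integral I satisfies dI/dt = 0 along every solution. Differentiate each option and use the equation of motion:
(A) d/dt[x*y] = (dx/dt)y + x(dy/dt) = y^2 - x^2, not identically 0
(B) d/dt[x^2 + y^2] = 2x*dx/dt + 2y*dy/dt = 2x*y + 2y*(-x) = 0
(C) d/dt[x + y] = y + (-x) = y - x, not identically 0
(D) d/dt[x - y] = y - (-x) = x + y, not identically 0

Only (B) has zero time-derivative. So x^2 + y^2 (the squared radius; trajectories are circles) is the conserved quantity.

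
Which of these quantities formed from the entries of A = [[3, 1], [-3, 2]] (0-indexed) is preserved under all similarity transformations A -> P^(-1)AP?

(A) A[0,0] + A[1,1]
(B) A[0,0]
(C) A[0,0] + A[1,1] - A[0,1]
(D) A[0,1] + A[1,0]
A

A[0,0] + A[1,1] is the trace of A. By the cyclic property of the trace, tr(P^(-1)AP) = tr(APP^(-1)) = tr(A), so it is the same for every matrix similar to A.

The other combinations are not similarity invariants. For example, take P = [[1, -1], [0, 1]] (det P = 1), so P^(-1) = [[1, 1], [0, 1]] and
B = P^(-1)AP = [[0, 3], [-3, 5]].
Evaluating each option on A and on B:
(A) A[0,0] + A[1,1]: 5 for A, 5 for B -> unchanged
(B) A[0,0]: 3 for A, 0 for B -> changes
(C) A[0,0] + A[1,1] - A[0,1]: 4 for A, 2 for B -> changes
(D) A[0,1] + A[1,0]: -2 for A, 0 for B -> changes

Only (A) A[0,0] + A[1,1] = 5 survives (and it does so for every P, not just this one), so it is the invariant.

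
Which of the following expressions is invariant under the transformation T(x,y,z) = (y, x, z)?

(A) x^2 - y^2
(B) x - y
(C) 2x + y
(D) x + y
D

Apply T(x,y,z) = (y, x, z) to each option, i.e. replace (x, y, z) by the transformed coordinates.
Substitute the transformed coordinates into each option and compare with the original:
(A) x^2 - y^2  ->  (y)^2 - (x)^2 = -x^2 + y^2   [differs from x^2 - y^2: not invariant]
(B) x - y  ->  (y) - (x) = -x + y   [differs from x - y: not invariant]
(C) 2x + y  ->  2(y) + (x) = x + 2y   [differs from 2x + y: not invariant]
(D) x + y  ->  (y) + (x) = x + y   [equals x + y: invariant]

Only option (D), x + y, is unchanged by the transformation.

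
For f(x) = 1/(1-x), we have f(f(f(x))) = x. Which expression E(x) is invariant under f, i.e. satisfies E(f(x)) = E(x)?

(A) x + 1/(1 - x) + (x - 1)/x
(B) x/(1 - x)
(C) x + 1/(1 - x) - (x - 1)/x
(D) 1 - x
A

Replace x by f(x) = 1/(1 - x) in each option and simplify. As a quick numerical cross-check, also compare E(4) with E(f(4)) = E(-1/3).

(A) x + 1/(1 - x) + (x - 1)/x  ->  (1/(1 - x)) + 1/(1 - (1/(1 - x))) + ((1/(1 - x)) - 1)/(1/(1 - x)), which simplifies back to x + 1/(1 - x) + (x - 1)/x; check: E(4) = 53/12, E(-1/3) = 53/12.   [invariant]
(B) x/(1 - x)  ->  (1/(1 - x))/(1 - (1/(1 - x))) = -1/x; check: E(4) = -4/3 but E(-1/3) = -1/4.   [not invariant]
(C) x + 1/(1 - x) - (x - 1)/x  ->  (1/(1 - x)) + 1/(1 - (1/(1 - x))) - ((1/(1 - x)) - 1)/(1/(1 - x)) = (x^2(1 - x) - x + (x - 1)^2)/(x(x - 1)); check: E(4) = 35/12 but E(-1/3) = -43/12.   [not invariant]
(D) 1 - x  ->  1 - (1/(1 - x)) = x/(x - 1); check: E(4) = -3 but E(-1/3) = 4/3.   [not invariant]

Only (A) is unchanged. Indeed f(f(x)) = 1/(1 - 1/(1-x)) = (1-x)/(-x) = (x-1)/x, so E(x) = x + f(x) + f(f(x)) is the sum over the whole 3-cycle; applying f just permutes the three terms cyclically (x -> f(x) -> f(f(x)) -> x), leaving the sum unchanged.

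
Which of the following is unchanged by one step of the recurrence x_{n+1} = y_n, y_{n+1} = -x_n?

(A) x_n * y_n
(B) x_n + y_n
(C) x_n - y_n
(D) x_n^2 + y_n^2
D

For the recurrence x_{n+1} = y_n, y_{n+1} = -x_n:

x_{n+1}^2 + y_{n+1}^2 = y_n^2 + (-x_n)^2 = x_n^2 + y_n^2
The sum of squares is conserved (like energy in a harmonic oscillator).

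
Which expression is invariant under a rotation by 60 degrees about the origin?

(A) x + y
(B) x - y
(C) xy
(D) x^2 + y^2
D

A rotation by 60 degrees sends (x, y) to (x/2 - sqrt(3)y/2, sqrt(3)x/2 + y/2).
Substitute the transformed coordinates into each option and compare with the original:
(A) x + y  ->  (x/2 - sqrt(3)y/2) + (sqrt(3)x/2 + y/2) = x/2 + sqrt(3)x/2 - sqrt(3)y/2 + y/2   [differs from x + y: not invariant]
(B) x - y  ->  (x/2 - sqrt(3)y/2) - (sqrt(3)x/2 + y/2) = -sqrt(3)x/2 + x/2 - sqrt(3)y/2 - y/2   [differs from x - y: not invariant]
(C) xy  ->  (x/2 - sqrt(3)y/2)(sqrt(3)x/2 + y/2) = sqrt(3)x^2/4 - xy/2 - sqrt(3)y^2/4   [differs from xy: not invariant]
(D) x^2 + y^2  ->  (x/2 - sqrt(3)y/2)^2 + (sqrt(3)x/2 + y/2)^2 = x^2 + y^2   [equals x^2 + y^2: invariant]

Only option (D), x^2 + y^2, is unchanged by the transformation.
Geometrically, x^2 + y^2 is the squared distance from the origin, which every rotation about the origin preserves.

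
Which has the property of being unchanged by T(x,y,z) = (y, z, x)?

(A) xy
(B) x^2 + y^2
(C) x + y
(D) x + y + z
D

Apply T(x,y,z) = (y, z, x) to each option, i.e. replace (x, y, z) by the transformed coordinates.
Substitute the transformed coordinates into each option and compare with the original:
(A) xy  ->  (y)(z) = yz   [differs from xy: not invariant]
(B) x^2 + y^2  ->  (y)^2 + (z)^2 = y^2 + z^2   [differs from x^2 + y^2: not invariant]
(C) x + y  ->  (y) + (z) = y + z   [differs from x + y: not invariant]
(D) x + y + z  ->  (y) + (z) + (x) = x + y + z   [equals x + y + z: invariant]

Only option (D), x + y + z, is unchanged by the transformation.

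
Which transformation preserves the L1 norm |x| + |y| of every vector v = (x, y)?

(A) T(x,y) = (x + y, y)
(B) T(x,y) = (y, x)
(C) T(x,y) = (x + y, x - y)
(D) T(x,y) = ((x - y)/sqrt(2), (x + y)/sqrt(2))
B

A transformation preserves a norm if ||T(v)|| = ||v|| for every v; a single vector where the norm changes rules an option out.

(A) T(x,y) = (x + y, y): v = (0, 1) has norm |0| + |1| = 1, but T(v) = (1, 1) has norm 2 -- not preserved.
(B) T(x,y) = (y, x): preserves the norm -- it only permutes the coordinates and/or flips signs, which leaves |x| + |y| unchanged.
(C) T(x,y) = (x + y, x - y): v = (1, 0) has norm |1| + |0| = 1, but T(v) = (1, 1) has norm 2 -- not preserved.
(D) T(x,y) = ((x - y)/sqrt(2), (x + y)/sqrt(2)): v = (1, 0) has norm |1| + |0| = 1, but T(v) = (sqrt(2)/2, sqrt(2)/2) has norm sqrt(2) -- not preserved.

Therefore the answer is (B).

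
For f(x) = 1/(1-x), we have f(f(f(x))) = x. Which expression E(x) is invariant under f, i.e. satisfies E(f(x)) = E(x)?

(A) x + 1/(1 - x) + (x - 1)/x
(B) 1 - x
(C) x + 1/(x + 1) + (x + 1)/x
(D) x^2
A

Replace x by f(x) = 1/(1 - x) in each option and simplify. As a quick numerical cross-check, also compare E(5) with E(f(5)) = E(-1/4).

(A) x + 1/(1 - x) + (x - 1)/x  ->  (1/(1 - x)) + 1/(1 - (1/(1 - x))) + ((1/(1 - x)) - 1)/(1/(1 - x)), which simplifies back to x + 1/(1 - x) + (x - 1)/x; check: E(5) = 111/20, E(-1/4) = 111/20.   [invariant]
(B) 1 - x  ->  1 - (1/(1 - x)) = x/(x - 1); check: E(5) = -4 but E(-1/4) = 5/4.   [not invariant]
(C) x + 1/(x + 1) + (x + 1)/x  ->  (1/(1 - x)) + 1/((1/(1 - x)) + 1) + ((1/(1 - x)) + 1)/(1/(1 - x)) = (-x^3 + 6x^2 - 11x + 7)/(x^2 - 3x + 2); check: E(5) = 191/30 but E(-1/4) = -23/12.   [not invariant]
(D) x^2  ->  (1/(1 - x))^2 = (x - 1)^(-2); check: E(5) = 25 but E(-1/4) = 1/16.   [not invariant]

Only (A) is unchanged. Indeed f(f(x)) = 1/(1 - 1/(1-x)) = (1-x)/(-x) = (x-1)/x, so E(x) = x + f(x) + f(f(x)) is the sum over the whole 3-cycle; applying f just permutes the three terms cyclically (x -> f(x) -> f(f(x)) -> x), leaving the sum unchanged.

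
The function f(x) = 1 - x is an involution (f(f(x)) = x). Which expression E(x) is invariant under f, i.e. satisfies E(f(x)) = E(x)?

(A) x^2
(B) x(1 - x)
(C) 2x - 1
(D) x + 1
B

Replace x by f(x) = 1 - x in each option and simplify. As a quick numerical cross-check, also compare E(3) with E(f(3)) = E(-2).

(A) x^2  ->  (1 - x)^2 = (x - 1)^2; check: E(3) = 9 but E(-2) = 4.   [not invariant]
(B) x(1 - x)  ->  (1 - x)(1 - (1 - x)), which simplifies back to x(1 - x); check: E(3) = -6, E(-2) = -6.   [invariant]
(C) 2x - 1  ->  2(1 - x) - 1 = 1 - 2x; check: E(3) = 5 but E(-2) = -5.   [not invariant]
(D) x + 1  ->  (1 - x) + 1 = 2 - x; check: E(3) = 4 but E(-2) = -1.   [not invariant]

Only (B) is unchanged. E is symmetric under swapping x with f(x) = 1 - x, which is exactly what an involution does.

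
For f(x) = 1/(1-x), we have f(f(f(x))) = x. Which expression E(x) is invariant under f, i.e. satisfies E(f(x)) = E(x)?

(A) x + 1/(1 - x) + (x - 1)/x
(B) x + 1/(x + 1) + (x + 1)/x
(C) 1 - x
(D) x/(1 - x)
A

Replace x by f(x) = 1/(1 - x) in each option and simplify. As a quick numerical cross-check, also compare E(4) with E(f(4)) = E(-1/3).

(A) x + 1/(1 - x) + (x - 1)/x  ->  (1/(1 - x)) + 1/(1 - (1/(1 - x))) + ((1/(1 - x)) - 1)/(1/(1 - x)), which simplifies back to x + 1/(1 - x) + (x - 1)/x; check: E(4) = 53/12, E(-1/3) = 53/12.   [invariant]
(B) x + 1/(x + 1) + (x + 1)/x  ->  (1/(1 - x)) + 1/((1/(1 - x)) + 1) + ((1/(1 - x)) + 1)/(1/(1 - x)) = (-x^3 + 6x^2 - 11x + 7)/(x^2 - 3x + 2); check: E(4) = 109/20 but E(-1/3) = -5/6.   [not invariant]
(C) 1 - x  ->  1 - (1/(1 - x)) = x/(x - 1); check: E(4) = -3 but E(-1/3) = 4/3.   [not invariant]
(D) x/(1 - x)  ->  (1/(1 - x))/(1 - (1/(1 - x))) = -1/x; check: E(4) = -4/3 but E(-1/3) = -1/4.   [not invariant]

Only (A) is unchanged. Indeed f(f(x)) = 1/(1 - 1/(1-x)) = (1-x)/(-x) = (x-1)/x, so E(x) = x + f(x) + f(f(x)) is the sum over the whole 3-cycle; applying f just permutes the three terms cyclically (x -> f(x) -> f(f(x)) -> x), leaving the sum unchanged.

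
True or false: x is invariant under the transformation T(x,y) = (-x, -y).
False

Substitute T(x,y) = (-x, -y) into the expression and compare with the original.

Original: x
After applying T: (-x) = -x

This differs from the original x (difference: -2x), so the expression is NOT invariant.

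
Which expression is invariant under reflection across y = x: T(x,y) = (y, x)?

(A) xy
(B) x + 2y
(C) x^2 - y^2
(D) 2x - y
A

The map is reflection across y = x: T(x,y) = (y, x).
Substitute the transformed coordinates into each option and compare with the original:
(A) xy  ->  (y)(x) = xy   [equals xy: invariant]
(B) x + 2y  ->  (y) + 2(x) = 2x + y   [differs from x + 2y: not invariant]
(C) x^2 - y^2  ->  (y)^2 - (x)^2 = -x^2 + y^2   [differs from x^2 - y^2: not invariant]
(D) 2x - y  ->  2(y) - (x) = -x + 2y   [differs from 2x - y: not invariant]

Only option (A), xy, is unchanged by the transformation.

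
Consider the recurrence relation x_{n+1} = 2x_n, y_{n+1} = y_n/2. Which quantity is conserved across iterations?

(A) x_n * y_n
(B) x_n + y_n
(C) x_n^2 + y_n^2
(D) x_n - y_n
A

For the recurrence x_{n+1} = 2x_n, y_{n+1} = y_n/2:

x_{n+1} * y_{n+1} = (2x_n) * (y_n/2) = x_n * y_n
The product is conserved.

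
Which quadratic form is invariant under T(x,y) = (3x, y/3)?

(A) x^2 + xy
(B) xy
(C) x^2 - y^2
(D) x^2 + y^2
B

T multiplies x by 3 and divides y by 3.
Substitute the transformed coordinates into each option and compare with the original:
(A) x^2 + xy  ->  (3x)^2 + (3x)(y/3) = 9x^2 + xy   [differs from x^2 + xy: not invariant]
(B) xy  ->  (3x)(y/3) = xy   [equals xy: invariant]
(C) x^2 - y^2  ->  (3x)^2 - (y/3)^2 = 9x^2 - y^2/9   [differs from x^2 - y^2: not invariant]
(D) x^2 + y^2  ->  (3x)^2 + (y/3)^2 = 9x^2 + y^2/9   [differs from x^2 + y^2: not invariant]

Only option (B), xy, is unchanged by the transformation.
The factors 3 and 1/3 cancel only in the pure product xy.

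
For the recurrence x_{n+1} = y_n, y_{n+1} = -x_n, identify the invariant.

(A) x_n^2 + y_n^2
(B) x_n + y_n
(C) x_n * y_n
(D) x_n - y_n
A

For the recurrence x_{n+1} = y_n, y_{n+1} = -x_n:

x_{n+1}^2 + y_{n+1}^2 = y_n^2 + (-x_n)^2 = x_n^2 + y_n^2
The sum of squares is conserved (like energy in a harmonic oscillator).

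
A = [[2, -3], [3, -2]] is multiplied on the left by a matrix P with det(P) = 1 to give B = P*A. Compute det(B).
5

By the multiplicative property of determinants, det(B) = det(P*A) = det(P) * det(A) = det(A),
so the determinant is invariant under multiplication by any determinant-1 matrix; we just need det(A).

det(A) = (2)(-2) - (-3)(3) = -4 - (-9) = 5

Therefore det(B) = 1 * 5 = 5.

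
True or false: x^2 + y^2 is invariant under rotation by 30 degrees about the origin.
True

Applying rotation by 30 degrees: x' = x*cos(30 degrees) - y*sin(30 degrees) = sqrt(3)x/2 - y/2, y' = x*sin(30 degrees) + y*cos(30 degrees) = x/2 + sqrt(3)y/2

Substituting into x^2 + y^2:
(sqrt(3)x/2 - y/2)^2 + (x/2 + sqrt(3)y/2)^2
= x^2 + y^2

This equals the original expression x^2 + y^2, so it IS invariant.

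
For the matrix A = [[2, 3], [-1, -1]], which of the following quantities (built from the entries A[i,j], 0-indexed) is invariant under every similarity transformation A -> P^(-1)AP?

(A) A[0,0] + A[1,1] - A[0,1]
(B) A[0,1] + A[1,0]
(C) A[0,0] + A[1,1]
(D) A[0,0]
C

A[0,0] + A[1,1] is the trace of A. By the cyclic property of the trace, tr(P^(-1)AP) = tr(APP^(-1)) = tr(A), so it is the same for every matrix similar to A.

The other combinations are not similarity invariants. For example, take P = [[1, 2], [0, 1]] (det P = 1), so P^(-1) = [[1, -2], [0, 1]] and
B = P^(-1)AP = [[4, 13], [-1, -3]].
Evaluating each option on A and on B:
(A) A[0,0] + A[1,1] - A[0,1]: -2 for A, -12 for B -> changes
(B) A[0,1] + A[1,0]: 2 for A, 12 for B -> changes
(C) A[0,0] + A[1,1]: 1 for A, 1 for B -> unchanged
(D) A[0,0]: 2 for A, 4 for B -> changes

Only (C) A[0,0] + A[1,1] = 1 survives (and it does so for every P, not just this one), so it is the invariant.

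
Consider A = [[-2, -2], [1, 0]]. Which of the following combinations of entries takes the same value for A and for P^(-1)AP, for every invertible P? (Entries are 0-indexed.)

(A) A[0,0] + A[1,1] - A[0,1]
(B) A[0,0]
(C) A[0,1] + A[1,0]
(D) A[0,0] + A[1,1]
D

A[0,0] + A[1,1] is the trace of A. By the cyclic property of the trace, tr(P^(-1)AP) = tr(APP^(-1)) = tr(A), so it is the same for every matrix similar to A.

The other combinations are not similarity invariants. For example, take P = [[2, 1], [1, 1]] (det P = 1), so P^(-1) = [[1, -1], [-1, 2]] and
B = P^(-1)AP = [[-8, -5], [10, 6]].
Evaluating each option on A and on B:
(A) A[0,0] + A[1,1] - A[0,1]: 0 for A, 3 for B -> changes
(B) A[0,0]: -2 for A, -8 for B -> changes
(C) A[0,1] + A[1,0]: -1 for A, 5 for B -> changes
(D) A[0,0] + A[1,1]: -2 for A, -2 for B -> unchanged

Only (D) A[0,0] + A[1,1] = -2 survives (and it does so for every P, not just this one), so it is the invariant.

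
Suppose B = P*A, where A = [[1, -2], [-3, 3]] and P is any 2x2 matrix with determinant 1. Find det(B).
-3

By the multiplicative property of determinants, det(B) = det(P*A) = det(P) * det(A) = det(A),
so the determinant is invariant under multiplication by any determinant-1 matrix; we just need det(A).

det(A) = (1)(3) - (-2)(-3) = 3 - 6 = -3

Therefore det(B) = 1 * (-3) = -3.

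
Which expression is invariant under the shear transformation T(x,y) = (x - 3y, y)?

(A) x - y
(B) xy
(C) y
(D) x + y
C

Under the shear T(x,y) = (x - 3y, y):
Substitute the transformed coordinates into each option and compare with the original:
(A) x - y  ->  (x - 3y) - (y) = x - 4y   [differs from x - y: not invariant]
(B) xy  ->  (x - 3y)(y) = xy - 3y^2   [differs from xy: not invariant]
(C) y  ->  (y) = y   [equals y: invariant]
(D) x + y  ->  (x - 3y) + (y) = x - 2y   [differs from x + y: not invariant]

Only option (C), y, is unchanged by the transformation.
A horizontal shear moves points parallel to the x-axis, so the y-coordinate (and any function of y alone) is unchanged.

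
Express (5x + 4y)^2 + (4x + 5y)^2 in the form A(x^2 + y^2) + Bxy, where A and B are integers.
41(x^2 + y^2) + 80xy

Expanding: (5x + 4y)^2 = 25x^2 + 40xy + 16y^2
(4x + 5y)^2 = 16x^2 + 40xy + 25y^2
Sum = (25+16)(x^2+y^2) + 80xy = 41(x^2 + y^2) + 80xy
This is symmetric in x and y.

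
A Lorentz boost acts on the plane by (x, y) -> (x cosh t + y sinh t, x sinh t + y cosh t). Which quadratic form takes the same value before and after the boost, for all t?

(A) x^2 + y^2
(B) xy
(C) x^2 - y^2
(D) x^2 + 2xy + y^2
C

Write x' = x cosh t + y sinh t, y' = x sinh t + y cosh t and substitute into each option:
(A) x^2 + y^2: (x cosh t + y sinh t)^2 + (x sinh t + y cosh t)^2 = (x^2 + y^2)(cosh^2 t + sinh^2 t) + 4xy sinh t cosh t = (x^2 + y^2) cosh 2t + 2xy sinh 2t   [not invariant for t != 0]
(B) xy: (x cosh t + y sinh t)(x sinh t + y cosh t) = xy(cosh^2 t + sinh^2 t) + (x^2 + y^2) sinh t cosh t = xy cosh 2t + (x^2 + y^2)(sinh 2t)/2   [not invariant for t != 0]
(C) x^2 - y^2: (x cosh t + y sinh t)^2 - (x sinh t + y cosh t)^2 = x^2(cosh^2 t - sinh^2 t) + 2xy(cosh t sinh t - sinh t cosh t) + y^2(sinh^2 t - cosh^2 t) = x^2 - y^2   [invariant, using cosh^2 t - sinh^2 t = 1]
(D) x^2 + 2xy + y^2: (x' + y')^2 with x' + y' = (x + y)(cosh t + sinh t) = (x + y)e^t, so it becomes (x + y)^2 e^(2t)   [not invariant for t != 0]

Only (C) x^2 - y^2 is unchanged; it is the Minkowski form preserved by Lorentz boosts, just as x^2 + y^2 is preserved by ordinary rotations.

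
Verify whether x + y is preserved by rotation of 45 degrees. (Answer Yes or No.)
No

Applying rotation by 45 degrees: x' = x*cos(45 degrees) - y*sin(45 degrees) = sqrt(2)x/2 - sqrt(2)y/2, y' = x*sin(45 degrees) + y*cos(45 degrees) = sqrt(2)x/2 + sqrt(2)y/2

Substituting into x + y:
(sqrt(2)x/2 - sqrt(2)y/2) + (sqrt(2)x/2 + sqrt(2)y/2)
= sqrt(2)x

This differs from the original expression x + y, so it is NOT invariant.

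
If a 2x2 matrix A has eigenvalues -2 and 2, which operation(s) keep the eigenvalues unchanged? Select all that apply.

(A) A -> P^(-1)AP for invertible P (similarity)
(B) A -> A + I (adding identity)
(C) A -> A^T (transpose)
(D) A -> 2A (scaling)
A and C

Eigenvalues are preserved by:
1. Similarity transformations: A -> P^(-1)AP (same characteristic polynomial)
2. Transpose: A^T has the same eigenvalues as A

Eigenvalues are NOT preserved by:
- Adding identity: eigenvalues become -2+1, 2+1
- Scaling: eigenvalues become -4, 4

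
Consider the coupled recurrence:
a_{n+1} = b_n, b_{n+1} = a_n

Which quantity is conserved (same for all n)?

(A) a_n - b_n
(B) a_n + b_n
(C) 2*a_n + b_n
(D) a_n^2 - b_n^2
B

Replace a_n by a_{n+1} = b_n and b_n by b_{n+1} = a_n in each option and simplify:
(A) a_n - b_n  ->  (b_n) - (a_n) = -a_n + b_n   [not conserved]
(B) a_n + b_n  ->  (b_n) + (a_n) = a_n + b_n   [conserved]
(C) 2*a_n + b_n  ->  2*(b_n) + (a_n) = a_n + 2*b_n   [not conserved]
(D) a_n^2 - b_n^2  ->  (b_n)^2 - (a_n)^2 = -a_n^2 + b_n^2   [not conserved]

Only (B) a_n + b_n returns to itself after one step, so it is the conserved quantity.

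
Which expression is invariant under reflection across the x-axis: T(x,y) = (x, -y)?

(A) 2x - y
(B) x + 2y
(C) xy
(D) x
D

The map is reflection across the x-axis: T(x,y) = (x, -y).
Substitute the transformed coordinates into each option and compare with the original:
(A) 2x - y  ->  2(x) - (-y) = 2x + y   [differs from 2x - y: not invariant]
(B) x + 2y  ->  (x) + 2(-y) = x - 2y   [differs from x + 2y: not invariant]
(C) xy  ->  (x)(-y) = -xy   [differs from xy: not invariant]
(D) x  ->  (x) = x   [equals x: invariant]

Only option (D), x, is unchanged by the transformation.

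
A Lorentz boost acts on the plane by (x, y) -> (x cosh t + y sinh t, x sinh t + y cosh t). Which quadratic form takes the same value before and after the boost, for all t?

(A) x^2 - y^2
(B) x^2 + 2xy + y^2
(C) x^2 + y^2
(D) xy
A

Write x' = x cosh t + y sinh t, y' = x sinh t + y cosh t and substitute into each option:
(A) x^2 - y^2: (x cosh t + y sinh t)^2 - (x sinh t + y cosh t)^2 = x^2(cosh^2 t - sinh^2 t) + 2xy(cosh t sinh t - sinh t cosh t) + y^2(sinh^2 t - cosh^2 t) = x^2 - y^2   [invariant, using cosh^2 t - sinh^2 t = 1]
(B) x^2 + 2xy + y^2: (x' + y')^2 with x' + y' = (x + y)(cosh t + sinh t) = (x + y)e^t, so it becomes (x + y)^2 e^(2t)   [not invariant for t != 0]
(C) x^2 + y^2: (x cosh t + y sinh t)^2 + (x sinh t + y cosh t)^2 = (x^2 + y^2)(cosh^2 t + sinh^2 t) + 4xy sinh t cosh t = (x^2 + y^2) cosh 2t + 2xy sinh 2t   [not invariant for t != 0]
(D) xy: (x cosh t + y sinh t)(x sinh t + y cosh t) = xy(cosh^2 t + sinh^2 t) + (x^2 + y^2) sinh t cosh t = xy cosh 2t + (x^2 + y^2)(sinh 2t)/2   [not invariant for t != 0]

Only (A) x^2 - y^2 is unchanged; it is the Minkowski form preserved by Lorentz boosts, just as x^2 + y^2 is preserved by ordinary rotations.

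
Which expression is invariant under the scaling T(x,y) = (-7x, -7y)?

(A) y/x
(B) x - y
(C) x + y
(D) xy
A

Under the uniform scaling T(x,y) = (-7x, -7y):
Substitute the transformed coordinates into each option and compare with the original:
(A) y/x  ->  (-7y)/(-7x) = y/x   [equals y/x: invariant]
(B) x - y  ->  (-7x) - (-7y) = -7x + 7y   [differs from x - y: not invariant]
(C) x + y  ->  (-7x) + (-7y) = -7x - 7y   [differs from x + y: not invariant]
(D) xy  ->  (-7x)(-7y) = 49xy   [differs from xy: not invariant]

Only option (A), y/x, is unchanged by the transformation.
The common factor -7 cancels in a ratio of coordinates, while sums, products and sums of squares pick up factors of -7 or 49.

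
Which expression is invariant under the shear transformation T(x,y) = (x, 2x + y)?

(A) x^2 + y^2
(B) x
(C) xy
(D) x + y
B

Under the shear T(x,y) = (x, 2x + y):
Substitute the transformed coordinates into each option and compare with the original:
(A) x^2 + y^2  ->  (x)^2 + (2x + y)^2 = 5x^2 + 4xy + y^2   [differs from x^2 + y^2: not invariant]
(B) x  ->  (x) = x   [equals x: invariant]
(C) xy  ->  (x)(2x + y) = 2x^2 + xy   [differs from xy: not invariant]
(D) x + y  ->  (x) + (2x + y) = 3x + y   [differs from x + y: not invariant]

Only option (B), x, is unchanged by the transformation.
A vertical shear moves points parallel to the y-axis, so the x-coordinate (and any function of x alone) is unchanged.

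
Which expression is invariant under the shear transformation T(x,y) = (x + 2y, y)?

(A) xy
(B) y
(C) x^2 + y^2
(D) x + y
B

Under the shear T(x,y) = (x + 2y, y):
Substitute the transformed coordinates into each option and compare with the original:
(A) xy  ->  (x + 2y)(y) = xy + 2y^2   [differs from xy: not invariant]
(B) y  ->  (y) = y   [equals y: invariant]
(C) x^2 + y^2  ->  (x + 2y)^2 + (y)^2 = x^2 + 4xy + 5y^2   [differs from x^2 + y^2: not invariant]
(D) x + y  ->  (x + 2y) + (y) = x + 3y   [differs from x + y: not invariant]

Only option (B), y, is unchanged by the transformation.
A horizontal shear moves points parallel to the x-axis, so the y-coordinate (and any function of y alone) is unchanged.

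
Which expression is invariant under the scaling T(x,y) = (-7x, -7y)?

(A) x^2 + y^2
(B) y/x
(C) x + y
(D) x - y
B

Under the uniform scaling T(x,y) = (-7x, -7y):
Substitute the transformed coordinates into each option and compare with the original:
(A) x^2 + y^2  ->  (-7x)^2 + (-7y)^2 = 49x^2 + 49y^2   [differs from x^2 + y^2: not invariant]
(B) y/x  ->  (-7y)/(-7x) = y/x   [equals y/x: invariant]
(C) x + y  ->  (-7x) + (-7y) = -7x - 7y   [differs from x + y: not invariant]
(D) x - y  ->  (-7x) - (-7y) = -7x + 7y   [differs from x - y: not invariant]

Only option (B), y/x, is unchanged by the transformation.
The common factor -7 cancels in a ratio of coordinates, while sums, products and sums of squares pick up factors of -7 or 49.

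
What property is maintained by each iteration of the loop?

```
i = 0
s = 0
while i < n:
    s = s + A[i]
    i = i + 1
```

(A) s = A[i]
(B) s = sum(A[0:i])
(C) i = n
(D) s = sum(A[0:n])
B

A loop invariant must hold before the first iteration and be re-established by every execution of the body.

(B) s = sum(A[0:i]): Initially i = 0 and s = 0 = sum of the empty slice A[0:0]. If s = sum(A[0:i]) holds at the top of an iteration, the body sets s to sum(A[0:i]) + A[i] = sum(A[0:i+1]) and then i to i+1, so s = sum(A[0:i]) holds again. At exit i = n, giving s = sum(A[0:n]).

The other options fail:
(A) s = A[i]: after the first iteration s = A[0] but i = 1, so s = A[i] compares s with the wrong element (and fails in general).
(C) i = n: false initially (i = 0); it is the exit condition, not an invariant.
(D) s = sum(A[0:n]): false before the loop (s = 0, not the full sum) -- it only becomes true at exit.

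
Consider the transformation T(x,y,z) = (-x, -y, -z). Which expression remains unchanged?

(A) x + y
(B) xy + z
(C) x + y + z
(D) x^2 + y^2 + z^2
D

Apply T(x,y,z) = (-x, -y, -z) to each option, i.e. replace (x, y, z) by the transformed coordinates.
Substitute the transformed coordinates into each option and compare with the original:
(A) x + y  ->  (-x) + (-y) = -x - y   [differs from x + y: not invariant]
(B) xy + z  ->  (-x)(-y) + (-z) = xy - z   [differs from xy + z: not invariant]
(C) x + y + z  ->  (-x) + (-y) + (-z) = -x - y - z   [differs from x + y + z: not invariant]
(D) x^2 + y^2 + z^2  ->  (-x)^2 + (-y)^2 + (-z)^2 = x^2 + y^2 + z^2   [equals x^2 + y^2 + z^2: invariant]

Only option (D), x^2 + y^2 + z^2, is unchanged by the transformation.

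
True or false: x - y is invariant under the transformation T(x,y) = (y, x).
False

Substitute T(x,y) = (y, x) into the expression and compare with the original.

Original: x - y
After applying T: (y) - (x) = -x + y

This differs from the original x - y (difference: -2x + 2y), so the expression is NOT invariant.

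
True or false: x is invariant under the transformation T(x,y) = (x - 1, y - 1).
False

Substitute T(x,y) = (x - 1, y - 1) into the expression and compare with the original.

Original: x
After applying T: (x - 1) = x - 1

This differs from the original x (difference: -1), so the expression is NOT invariant.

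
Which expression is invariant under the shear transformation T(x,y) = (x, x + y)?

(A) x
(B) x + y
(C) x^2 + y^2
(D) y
A

Under the shear T(x,y) = (x, x + y):
Substitute the transformed coordinates into each option and compare with the original:
(A) x  ->  (x) = x   [equals x: invariant]
(B) x + y  ->  (x) + (x + y) = 2x + y   [differs from x + y: not invariant]
(C) x^2 + y^2  ->  (x)^2 + (x + y)^2 = 2x^2 + 2xy + y^2   [differs from x^2 + y^2: not invariant]
(D) y  ->  (x + y) = x + y   [differs from y: not invariant]

Only option (A), x, is unchanged by the transformation.
A vertical shear moves points parallel to the y-axis, so the x-coordinate (and any function of x alone) is unchanged.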